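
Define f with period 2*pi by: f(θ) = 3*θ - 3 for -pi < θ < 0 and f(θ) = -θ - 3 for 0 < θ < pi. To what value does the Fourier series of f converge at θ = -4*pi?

-3

θ = -4*pi differs from θ = 0 by -2 full period(s), and the series is 2*pi-periodic.
f is continuous at θ = 0 with value -3, so the series converges to -3 there.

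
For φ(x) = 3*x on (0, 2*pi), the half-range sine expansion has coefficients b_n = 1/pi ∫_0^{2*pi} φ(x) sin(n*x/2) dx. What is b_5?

12/5

b_5 = 1/pi ∫_0^{2*pi} (3*x) sin(5*x/2) dx.
Integrating by parts (boundary term plus one more integral), an antiderivative of (3*x) sin(5*x/2) is -6*x*cos(5*x/2)/5 + 12*sin(5*x/2)/25; evaluating from 0 to 2*pi: ∫_{0}^{2*pi} (3*x) sin(5*x/2) dx = (12*pi/5) - (0) = 12*pi/5.
Hence b_5 = (1/pi)·(12*pi/5) = 12/5.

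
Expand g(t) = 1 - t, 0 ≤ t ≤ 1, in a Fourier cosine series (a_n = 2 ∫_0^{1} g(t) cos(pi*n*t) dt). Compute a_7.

a_7 = 2 ∫_0^{1} (1 - t) cos(7*pi*t) dt.
Integrating by parts (boundary term plus one more integral), an antiderivative of (1 - t) cos(7*pi*t) is -t*sin(7*pi*t)/(7*pi) + sin(7*pi*t)/(7*pi) - cos(7*pi*t)/(49*pi**2); evaluating from 0 to 1: ∫_{0}^{1} (1 - t) cos(7*pi*t) dt = (1/(49*pi**2)) - (-1/(49*pi**2)) = 2/(49*pi**2).
Hence a_7 = 2·(2/(49*pi**2)) = 4/(49*pi**2).

4/(49*pi**2)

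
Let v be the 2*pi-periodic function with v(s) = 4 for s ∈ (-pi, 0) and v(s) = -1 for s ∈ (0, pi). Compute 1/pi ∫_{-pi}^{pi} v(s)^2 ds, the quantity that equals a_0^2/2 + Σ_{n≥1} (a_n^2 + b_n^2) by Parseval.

17

1/pi ∫_{-pi}^{pi} v(s)^2 ds = 1/pi · (17*pi) = 17.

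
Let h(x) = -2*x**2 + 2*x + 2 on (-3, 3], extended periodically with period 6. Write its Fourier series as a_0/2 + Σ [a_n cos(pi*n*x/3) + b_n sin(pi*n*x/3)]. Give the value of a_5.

72/(25*pi**2)

a_5 = 1/3 ∫_{-3}^{3} h(x) cos(5*pi*x/3) dx.
Integrating by parts twice (tabular method), an antiderivative of (-2*x**2 + 2*x + 2) cos(5*pi*x/3) is -6*x**2*sin(5*pi*x/3)/(5*pi) + 6*x*sin(5*pi*x/3)/(5*pi) - 36*x*cos(5*pi*x/3)/(25*pi**2) + 108*sin(5*pi*x/3)/(125*pi**3) + 6*sin(5*pi*x/3)/(5*pi) + 18*cos(5*pi*x/3)/(25*pi**2); evaluating from -3 to 3: ∫_{-3}^{3} (-2*x**2 + 2*x + 2) cos(5*pi*x/3) dx = (18/(5*pi**2)) - (-126/(25*pi**2)) = 216/(25*pi**2).
Hence a_5 = (1/3)·(216/(25*pi**2)) = 72/(25*pi**2).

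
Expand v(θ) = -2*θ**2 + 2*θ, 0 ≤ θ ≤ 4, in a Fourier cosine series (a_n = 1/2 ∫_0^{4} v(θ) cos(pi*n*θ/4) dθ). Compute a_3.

a_3 = 1/2 ∫_0^{4} (-2*θ**2 + 2*θ) cos(3*pi*θ/4) dθ.
Integrating by parts twice (tabular method), an antiderivative of (-2*θ**2 + 2*θ) cos(3*pi*θ/4) is -8*θ**2*sin(3*pi*θ/4)/(3*pi) + 8*θ*sin(3*pi*θ/4)/(3*pi) - 64*θ*cos(3*pi*θ/4)/(9*pi**2) + 256*sin(3*pi*θ/4)/(27*pi**3) + 32*cos(3*pi*θ/4)/(9*pi**2); evaluating from 0 to 4: ∫_{0}^{4} (-2*θ**2 + 2*θ) cos(3*pi*θ/4) dθ = (224/(9*pi**2)) - (32/(9*pi**2)) = 64/(3*pi**2).
Hence a_3 = (1/2)·(64/(3*pi**2)) = 32/(3*pi**2).

32/(3*pi**2)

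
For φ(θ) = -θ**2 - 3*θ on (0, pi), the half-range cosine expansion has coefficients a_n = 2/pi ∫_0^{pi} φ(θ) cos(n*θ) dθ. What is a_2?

a_2 = 2/pi ∫_0^{pi} (-θ**2 - 3*θ) cos(2*θ) dθ.
Integrating by parts twice (tabular method), an antiderivative of (-θ**2 - 3*θ) cos(2*θ) is -θ**2*sin(2*θ)/2 - 3*θ*sin(2*θ)/2 - θ*cos(2*θ)/2 + sin(2*θ)/4 - 3*cos(2*θ)/4; evaluating from 0 to pi: ∫_{0}^{pi} (-θ**2 - 3*θ) cos(2*θ) dθ = (-pi/2 - 3/4) - (-3/4) = -pi/2.
Hence a_2 = (2/pi)·(-pi/2) = -1.

-1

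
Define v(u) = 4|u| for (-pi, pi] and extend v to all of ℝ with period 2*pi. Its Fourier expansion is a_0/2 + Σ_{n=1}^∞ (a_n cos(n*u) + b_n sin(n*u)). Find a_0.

4*pi

a_0 = 1/pi ∫_{-pi}^{pi} v(u) du = 1/pi · (4*pi**2) = 4*pi.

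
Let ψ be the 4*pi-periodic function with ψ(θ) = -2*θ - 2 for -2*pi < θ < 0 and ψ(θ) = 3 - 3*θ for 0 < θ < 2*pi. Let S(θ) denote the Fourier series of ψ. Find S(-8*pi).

1/2

θ = -8*pi differs from θ = 0 by -2 full period(s), and the series is 4*pi-periodic.
At θ = 0 the one-sided limits are ψ(0^-) = -2 and ψ(0^+) = 3.
By Dirichlet's theorem the series converges to their average, [(-2) + (3)]/2 = 1/2.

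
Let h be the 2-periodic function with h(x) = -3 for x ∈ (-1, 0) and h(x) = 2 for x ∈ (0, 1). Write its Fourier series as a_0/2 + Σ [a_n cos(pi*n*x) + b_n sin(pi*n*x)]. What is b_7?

b_7 = ∫_{-1}^{1} h(x) sin(7*pi*x) dx.
Split the integral at the breakpoints.
Directly, an antiderivative of (-3) sin(7*pi*x) is 3*cos(7*pi*x)/(7*pi); evaluating from -1 to 0: ∫_{-1}^{0} (-3) sin(7*pi*x) dx = (3/(7*pi)) - (-3/(7*pi)) = 6/(7*pi).
Directly, an antiderivative of (2) sin(7*pi*x) is -2*cos(7*pi*x)/(7*pi); evaluating from 0 to 1: ∫_{0}^{1} (2) sin(7*pi*x) dx = (2/(7*pi)) - (-2/(7*pi)) = 4/(7*pi).
Summing the pieces gives b_7 = 10/(7*pi).

10/(7*pi)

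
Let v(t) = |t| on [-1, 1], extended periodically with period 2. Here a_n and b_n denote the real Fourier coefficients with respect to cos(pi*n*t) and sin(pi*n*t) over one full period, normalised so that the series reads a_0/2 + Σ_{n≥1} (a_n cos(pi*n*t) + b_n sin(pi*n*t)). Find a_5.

a_5 = ∫_{-1}^{1} v(t) cos(5*pi*t) dt.
v is even and cos(5*pi*t) is even, so the integrand is even and a_5 = 2 ∫_0^{1} v(t) cos(5*pi*t) dt.
Integrating by parts (boundary term plus one more integral), an antiderivative of (t) cos(5*pi*t) is t*sin(5*pi*t)/(5*pi) + cos(5*pi*t)/(25*pi**2); evaluating from 0 to 1: ∫_{0}^{1} (t) cos(5*pi*t) dt = (-1/(25*pi**2)) - (1/(25*pi**2)) = -2/(25*pi**2).
Hence a_5 = 2·(-2/(25*pi**2)) = -4/(25*pi**2).

-4/(25*pi**2)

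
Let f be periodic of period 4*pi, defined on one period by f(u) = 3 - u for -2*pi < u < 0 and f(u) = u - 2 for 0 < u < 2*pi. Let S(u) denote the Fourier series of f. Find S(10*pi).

1/2 + 2*pi

u = 10*pi differs from u = 2*pi by 2 full period(s), and the series is 4*pi-periodic.
At u = 2*pi the one-sided limits are f(2*pi^-) = -2 + 2*pi and f(2*pi^+) = 3 + 2*pi.
By Dirichlet's theorem the series converges to their average, [(-2 + 2*pi) + (3 + 2*pi)]/2 = 1/2 + 2*pi.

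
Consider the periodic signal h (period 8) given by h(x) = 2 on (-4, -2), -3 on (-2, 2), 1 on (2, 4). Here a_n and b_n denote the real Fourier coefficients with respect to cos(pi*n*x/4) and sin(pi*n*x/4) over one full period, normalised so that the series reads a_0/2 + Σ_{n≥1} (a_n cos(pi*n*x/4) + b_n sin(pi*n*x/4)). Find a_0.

-3/2

a_0 = 1/4 ∫_{-4}^{4} h(x) dx = 1/4 · (-6) = -3/2.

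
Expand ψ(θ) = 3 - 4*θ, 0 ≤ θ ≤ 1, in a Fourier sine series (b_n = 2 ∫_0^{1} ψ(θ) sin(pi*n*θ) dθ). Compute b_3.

4/(3*pi)

b_3 = 2 ∫_0^{1} (3 - 4*θ) sin(3*pi*θ) dθ.
Integrating by parts (boundary term plus one more integral), an antiderivative of (3 - 4*θ) sin(3*pi*θ) is 4*θ*cos(3*pi*θ)/(3*pi) - 4*sin(3*pi*θ)/(9*pi**2) - cos(3*pi*θ)/pi; evaluating from 0 to 1: ∫_{0}^{1} (3 - 4*θ) sin(3*pi*θ) dθ = (-1/(3*pi)) - (-1/pi) = 2/(3*pi).
Hence b_3 = 2·(2/(3*pi)) = 4/(3*pi).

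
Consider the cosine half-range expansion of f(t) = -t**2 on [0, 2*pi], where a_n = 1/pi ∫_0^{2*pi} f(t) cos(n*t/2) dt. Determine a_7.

a_7 = 1/pi ∫_0^{2*pi} (-t**2) cos(7*t/2) dt.
Integrating by parts twice (tabular method), an antiderivative of (-t**2) cos(7*t/2) is -2*t**2*sin(7*t/2)/7 - 8*t*cos(7*t/2)/49 + 16*sin(7*t/2)/343; evaluating from 0 to 2*pi: ∫_{0}^{2*pi} (-t**2) cos(7*t/2) dt = (16*pi/49) - (0) = 16*pi/49.
Hence a_7 = (1/pi)·(16*pi/49) = 16/49.

16/49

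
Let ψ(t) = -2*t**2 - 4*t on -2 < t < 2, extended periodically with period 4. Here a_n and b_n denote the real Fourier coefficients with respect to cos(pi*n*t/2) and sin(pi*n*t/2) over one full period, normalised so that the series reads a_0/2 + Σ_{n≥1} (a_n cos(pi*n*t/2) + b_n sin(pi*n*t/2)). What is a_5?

32/(25*pi**2)

a_5 = 1/2 ∫_{-2}^{2} ψ(t) cos(5*pi*t/2) dt.
Integrating by parts twice (tabular method), an antiderivative of (-2*t**2 - 4*t) cos(5*pi*t/2) is -4*t**2*sin(5*pi*t/2)/(5*pi) - 8*t*sin(5*pi*t/2)/(5*pi) - 16*t*cos(5*pi*t/2)/(25*pi**2) + 32*sin(5*pi*t/2)/(125*pi**3) - 16*cos(5*pi*t/2)/(25*pi**2); evaluating from -2 to 2: ∫_{-2}^{2} (-2*t**2 - 4*t) cos(5*pi*t/2) dt = (48/(25*pi**2)) - (-16/(25*pi**2)) = 64/(25*pi**2).
Hence a_5 = (1/2)·(64/(25*pi**2)) = 32/(25*pi**2).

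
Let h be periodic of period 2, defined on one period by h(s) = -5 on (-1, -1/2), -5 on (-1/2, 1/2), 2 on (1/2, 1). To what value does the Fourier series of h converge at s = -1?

At s = -1 the one-sided limits are h(-1^-) = 2 and h(-1^+) = -5.
By Dirichlet's theorem the series converges to their average, [(2) + (-5)]/2 = -3/2.

-3/2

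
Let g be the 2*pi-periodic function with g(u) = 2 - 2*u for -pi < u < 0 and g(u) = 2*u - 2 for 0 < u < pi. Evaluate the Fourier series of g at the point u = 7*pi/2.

2 + pi

u = 7*pi/2 differs from u = -pi/2 by 2 full period(s), and the series is 2*pi-periodic.
g is continuous at u = -pi/2 with value 2 + pi, so the series converges to 2 + pi there.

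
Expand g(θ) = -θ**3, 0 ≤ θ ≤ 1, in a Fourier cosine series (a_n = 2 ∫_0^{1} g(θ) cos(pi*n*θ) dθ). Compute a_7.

a_7 = 2 ∫_0^{1} (-θ**3) cos(7*pi*θ) dθ.
Integrating by parts three times (tabular method), an antiderivative of (-θ**3) cos(7*pi*θ) is -θ**3*sin(7*pi*θ)/(7*pi) - 3*θ**2*cos(7*pi*θ)/(49*pi**2) + 6*θ*sin(7*pi*θ)/(343*pi**3) + 6*cos(7*pi*θ)/(2401*pi**4); evaluating from 0 to 1: ∫_{0}^{1} (-θ**3) cos(7*pi*θ) dθ = (3*(-2 + 49*pi**2)/(2401*pi**4)) - (6/(2401*pi**4)) = 3*(-4 + 49*pi**2)/(2401*pi**4).
Hence a_7 = 2·(3*(-4 + 49*pi**2)/(2401*pi**4)) = 6*(-4 + 49*pi**2)/(2401*pi**4).

6*(-4 + 49*pi**2)/(2401*pi**4)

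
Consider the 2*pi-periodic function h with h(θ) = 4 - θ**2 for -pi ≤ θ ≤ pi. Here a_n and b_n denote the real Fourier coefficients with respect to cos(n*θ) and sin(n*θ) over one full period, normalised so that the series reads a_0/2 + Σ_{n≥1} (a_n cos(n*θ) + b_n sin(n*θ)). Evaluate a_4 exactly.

-1/4

a_4 = 1/pi ∫_{-pi}^{pi} h(θ) cos(4*θ) dθ.
h is even and cos(4*θ) is even, so the integrand is even and a_4 = 2/pi ∫_0^{pi} h(θ) cos(4*θ) dθ.
Integrating by parts twice (tabular method), an antiderivative of (4 - θ**2) cos(4*θ) is -θ**2*sin(4*θ)/4 - θ*cos(4*θ)/8 + 33*sin(4*θ)/32; evaluating from 0 to pi: ∫_{0}^{pi} (4 - θ**2) cos(4*θ) dθ = (-pi/8) - (0) = -pi/8.
Hence a_4 = (2/pi)·(-pi/8) = -1/4.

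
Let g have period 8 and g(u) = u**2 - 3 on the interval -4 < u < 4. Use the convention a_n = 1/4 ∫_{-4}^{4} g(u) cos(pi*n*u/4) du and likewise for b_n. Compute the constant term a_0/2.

a_0 = 1/4 ∫_{-4}^{4} g(u) du = 1/4 · (56/3) = 14/3.
So the constant term a_0/2 = 7/3.

7/3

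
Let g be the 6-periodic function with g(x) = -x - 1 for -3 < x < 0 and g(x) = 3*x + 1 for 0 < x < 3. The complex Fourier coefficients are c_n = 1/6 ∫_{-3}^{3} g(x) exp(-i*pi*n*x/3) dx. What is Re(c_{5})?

-12/(25*pi**2)

Since g is real-valued, Re(c_{5}) = 1/6 ∫_{-3}^{3} g(x) cos(5*pi*x/3) dx = a_{5}/2.
Split the integral at the breakpoints.
Integrating by parts (boundary term plus one more integral), an antiderivative of (-x - 1) cos(5*pi*x/3) is -3*x*sin(5*pi*x/3)/(5*pi) - 3*sin(5*pi*x/3)/(5*pi) - 9*cos(5*pi*x/3)/(25*pi**2); evaluating from -3 to 0: ∫_{-3}^{0} (-x - 1) cos(5*pi*x/3) dx = (-9/(25*pi**2)) - (9/(25*pi**2)) = -18/(25*pi**2).
Integrating by parts (boundary term plus one more integral), an antiderivative of (3*x + 1) cos(5*pi*x/3) is 9*x*sin(5*pi*x/3)/(5*pi) + 3*sin(5*pi*x/3)/(5*pi) + 27*cos(5*pi*x/3)/(25*pi**2); evaluating from 0 to 3: ∫_{0}^{3} (3*x + 1) cos(5*pi*x/3) dx = (-27/(25*pi**2)) - (27/(25*pi**2)) = -54/(25*pi**2).
So ∫_{-3}^{3} g(x) cos(5*pi*x/3) dx = -72/(25*pi**2).
Hence Re(c_{5}) = (1/6)·(-72/(25*pi**2)) = -12/(25*pi**2).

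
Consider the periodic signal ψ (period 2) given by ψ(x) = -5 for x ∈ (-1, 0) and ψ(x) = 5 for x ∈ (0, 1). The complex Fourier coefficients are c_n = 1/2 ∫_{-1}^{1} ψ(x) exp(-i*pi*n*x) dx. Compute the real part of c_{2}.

Since ψ is real-valued, Re(c_{2}) = 1/2 ∫_{-1}^{1} ψ(x) cos(2*pi*x) dx = a_{2}/2.
(ψ is odd, so the integrand is odd over a symmetric interval and the integral vanishes.)

0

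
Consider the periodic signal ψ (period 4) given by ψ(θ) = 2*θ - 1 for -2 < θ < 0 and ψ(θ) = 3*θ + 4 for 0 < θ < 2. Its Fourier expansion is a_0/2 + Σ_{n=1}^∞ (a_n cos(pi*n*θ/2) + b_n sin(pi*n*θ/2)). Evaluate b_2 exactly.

-5/pi

b_2 = 1/2 ∫_{-2}^{2} ψ(θ) sin(pi*θ) dθ.
Split the integral at the breakpoints.
Integrating by parts (boundary term plus one more integral), an antiderivative of (2*θ - 1) sin(pi*θ) is -2*θ*cos(pi*θ)/pi + 2*sin(pi*θ)/pi**2 + cos(pi*θ)/pi; evaluating from -2 to 0: ∫_{-2}^{0} (2*θ - 1) sin(pi*θ) dθ = (1/pi) - (5/pi) = -4/pi.
Integrating by parts (boundary term plus one more integral), an antiderivative of (3*θ + 4) sin(pi*θ) is -3*θ*cos(pi*θ)/pi + 3*sin(pi*θ)/pi**2 - 4*cos(pi*θ)/pi; evaluating from 0 to 2: ∫_{0}^{2} (3*θ + 4) sin(pi*θ) dθ = (-10/pi) - (-4/pi) = -6/pi.
Summing the pieces and multiplying by (1/2) gives b_2 = -5/pi.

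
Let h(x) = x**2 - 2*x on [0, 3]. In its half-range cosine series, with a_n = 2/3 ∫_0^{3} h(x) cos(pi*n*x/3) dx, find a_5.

-12/(25*pi**2)

a_5 = 2/3 ∫_0^{3} (x**2 - 2*x) cos(5*pi*x/3) dx.
Integrating by parts twice (tabular method), an antiderivative of (x**2 - 2*x) cos(5*pi*x/3) is 3*x**2*sin(5*pi*x/3)/(5*pi) - 6*x*sin(5*pi*x/3)/(5*pi) + 18*x*cos(5*pi*x/3)/(25*pi**2) - 54*sin(5*pi*x/3)/(125*pi**3) - 18*cos(5*pi*x/3)/(25*pi**2); evaluating from 0 to 3: ∫_{0}^{3} (x**2 - 2*x) cos(5*pi*x/3) dx = (-36/(25*pi**2)) - (-18/(25*pi**2)) = -18/(25*pi**2).
Hence a_5 = (2/3)·(-18/(25*pi**2)) = -12/(25*pi**2).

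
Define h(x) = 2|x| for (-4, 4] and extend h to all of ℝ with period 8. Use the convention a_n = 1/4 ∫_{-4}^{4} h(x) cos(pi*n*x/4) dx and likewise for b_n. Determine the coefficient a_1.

-32/pi**2

a_1 = 1/4 ∫_{-4}^{4} h(x) cos(pi*x/4) dx.
h is even and cos(pi*x/4) is even, so the integrand is even and a_1 = 1/2 ∫_0^{4} h(x) cos(pi*x/4) dx.
Integrating by parts (boundary term plus one more integral), an antiderivative of (2*x) cos(pi*x/4) is 8*x*sin(pi*x/4)/pi + 32*cos(pi*x/4)/pi**2; evaluating from 0 to 4: ∫_{0}^{4} (2*x) cos(pi*x/4) dx = (-32/pi**2) - (32/pi**2) = -64/pi**2.
Hence a_1 = (1/2)·(-64/pi**2) = -32/pi**2.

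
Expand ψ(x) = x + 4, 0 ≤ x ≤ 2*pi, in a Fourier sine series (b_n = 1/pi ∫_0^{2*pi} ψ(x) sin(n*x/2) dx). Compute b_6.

-2/3

b_6 = 1/pi ∫_0^{2*pi} (x + 4) sin(3*x) dx.
Integrating by parts (boundary term plus one more integral), an antiderivative of (x + 4) sin(3*x) is -x*cos(3*x)/3 + sin(3*x)/9 - 4*cos(3*x)/3; evaluating from 0 to 2*pi: ∫_{0}^{2*pi} (x + 4) sin(3*x) dx = (-2*pi/3 - 4/3) - (-4/3) = -2*pi/3.
Hence b_6 = (1/pi)·(-2*pi/3) = -2/3.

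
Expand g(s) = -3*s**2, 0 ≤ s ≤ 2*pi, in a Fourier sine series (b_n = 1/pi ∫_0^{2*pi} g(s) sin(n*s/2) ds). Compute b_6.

4*pi

b_6 = 1/pi ∫_0^{2*pi} (-3*s**2) sin(3*s) ds.
Integrating by parts twice (tabular method), an antiderivative of (-3*s**2) sin(3*s) is s**2*cos(3*s) - 2*s*sin(3*s)/3 - 2*cos(3*s)/9; evaluating from 0 to 2*pi: ∫_{0}^{2*pi} (-3*s**2) sin(3*s) ds = (-2/9 + 4*pi**2) - (-2/9) = 4*pi**2.
Hence b_6 = (1/pi)·(4*pi**2) = 4*pi.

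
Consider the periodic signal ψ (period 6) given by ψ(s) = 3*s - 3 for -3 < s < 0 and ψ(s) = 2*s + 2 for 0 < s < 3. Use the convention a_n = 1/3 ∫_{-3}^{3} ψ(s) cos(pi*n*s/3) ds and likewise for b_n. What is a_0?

-5/2

a_0 = 1/3 ∫_{-3}^{3} ψ(s) ds = 1/3 · (-15/2) = -5/2.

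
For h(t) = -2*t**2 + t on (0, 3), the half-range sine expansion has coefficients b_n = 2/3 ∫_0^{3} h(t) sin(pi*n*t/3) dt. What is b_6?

5/pi

b_6 = 2/3 ∫_0^{3} (-2*t**2 + t) sin(2*pi*t) dt.
Integrating by parts twice (tabular method), an antiderivative of (-2*t**2 + t) sin(2*pi*t) is t**2*cos(2*pi*t)/pi - t*sin(2*pi*t)/pi**2 - t*cos(2*pi*t)/(2*pi) + sin(2*pi*t)/(4*pi**2) - cos(2*pi*t)/(2*pi**3); evaluating from 0 to 3: ∫_{0}^{3} (-2*t**2 + t) sin(2*pi*t) dt = ((-1 + 15*pi**2)/(2*pi**3)) - (-1/(2*pi**3)) = 15/(2*pi).
Hence b_6 = (2/3)·(15/(2*pi)) = 5/pi.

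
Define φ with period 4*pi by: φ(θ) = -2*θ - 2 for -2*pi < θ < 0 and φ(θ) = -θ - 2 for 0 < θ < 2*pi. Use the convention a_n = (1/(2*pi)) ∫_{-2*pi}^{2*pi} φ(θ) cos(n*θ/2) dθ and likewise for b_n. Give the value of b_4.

b_4 = (1/(2*pi)) ∫_{-2*pi}^{2*pi} φ(θ) sin(2*θ) dθ.
Split the integral at the breakpoints.
Integrating by parts (boundary term plus one more integral), an antiderivative of (-2*θ - 2) sin(2*θ) is θ*cos(2*θ) - sin(2*θ)/2 + cos(2*θ); evaluating from -2*pi to 0: ∫_{-2*pi}^{0} (-2*θ - 2) sin(2*θ) dθ = (1) - (1 - 2*pi) = 2*pi.
Integrating by parts (boundary term plus one more integral), an antiderivative of (-θ - 2) sin(2*θ) is θ*cos(2*θ)/2 - sin(2*θ)/4 + cos(2*θ); evaluating from 0 to 2*pi: ∫_{0}^{2*pi} (-θ - 2) sin(2*θ) dθ = (1 + pi) - (1) = pi.
Summing the pieces and multiplying by (1/(2*pi)) gives b_4 = 3/2.

3/2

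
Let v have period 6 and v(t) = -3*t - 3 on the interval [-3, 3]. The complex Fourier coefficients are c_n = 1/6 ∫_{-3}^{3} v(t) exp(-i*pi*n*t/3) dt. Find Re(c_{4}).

Since v is real-valued, Re(c_{4}) = 1/6 ∫_{-3}^{3} v(t) cos(4*pi*t/3) dt = a_{4}/2.
Integrating by parts (boundary term plus one more integral), an antiderivative of (-3*t - 3) cos(4*pi*t/3) is -9*t*sin(4*pi*t/3)/(4*pi) - 9*sin(4*pi*t/3)/(4*pi) - 27*cos(4*pi*t/3)/(16*pi**2); evaluating from -3 to 3: ∫_{-3}^{3} (-3*t - 3) cos(4*pi*t/3) dt = (-27/(16*pi**2)) - (-27/(16*pi**2)) = 0.
Hence Re(c_{4}) = (1/6)·(0) = 0.

0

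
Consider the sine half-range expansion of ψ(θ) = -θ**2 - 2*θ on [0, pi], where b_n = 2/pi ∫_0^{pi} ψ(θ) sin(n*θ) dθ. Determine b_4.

b_4 = 2/pi ∫_0^{pi} (-θ**2 - 2*θ) sin(4*θ) dθ.
Integrating by parts twice (tabular method), an antiderivative of (-θ**2 - 2*θ) sin(4*θ) is θ**2*cos(4*θ)/4 - θ*sin(4*θ)/8 + θ*cos(4*θ)/2 - sin(4*θ)/8 - cos(4*θ)/32; evaluating from 0 to pi: ∫_{0}^{pi} (-θ**2 - 2*θ) sin(4*θ) dθ = (-1/32 + pi/2 + pi**2/4) - (-1/32) = pi*(2 + pi)/4.
Hence b_4 = (2/pi)·(pi*(2 + pi)/4) = 1 + pi/2.

1 + pi/2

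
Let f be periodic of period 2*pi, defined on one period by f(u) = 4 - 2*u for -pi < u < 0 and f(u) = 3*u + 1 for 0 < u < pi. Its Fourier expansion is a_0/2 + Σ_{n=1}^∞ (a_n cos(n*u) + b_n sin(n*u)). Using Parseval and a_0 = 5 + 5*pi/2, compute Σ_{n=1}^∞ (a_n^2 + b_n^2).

Parseval: a_0^2/2 + Σ_{n≥1} (a_n^2+b_n^2) = 1/pi ∫_{-pi}^{pi} f(u)^2 du = 17 + 11*pi + 13*pi**2/3.
Subtract a_0^2/2 = 25*(2 + pi)**2/8: Σ (a_n^2+b_n^2) = -3*pi/2 + 9/2 + 29*pi**2/24.

-3*pi/2 + 9/2 + 29*pi**2/24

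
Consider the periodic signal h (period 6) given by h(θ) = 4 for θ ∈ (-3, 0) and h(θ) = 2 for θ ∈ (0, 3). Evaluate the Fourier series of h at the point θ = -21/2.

2

θ = -21/2 differs from θ = 3/2 by -2 full period(s), and the series is 6-periodic.
h is continuous at θ = 3/2 with value 2, so the series converges to 2 there.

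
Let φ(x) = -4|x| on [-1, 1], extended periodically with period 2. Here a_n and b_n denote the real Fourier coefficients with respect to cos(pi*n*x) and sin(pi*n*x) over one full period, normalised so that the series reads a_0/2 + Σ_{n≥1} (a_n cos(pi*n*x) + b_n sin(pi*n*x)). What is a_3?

16/(9*pi**2)

a_3 = ∫_{-1}^{1} φ(x) cos(3*pi*x) dx.
φ is even and cos(3*pi*x) is even, so the integrand is even and a_3 = 2 ∫_0^{1} φ(x) cos(3*pi*x) dx.
Integrating by parts (boundary term plus one more integral), an antiderivative of (-4*x) cos(3*pi*x) is -4*x*sin(3*pi*x)/(3*pi) - 4*cos(3*pi*x)/(9*pi**2); evaluating from 0 to 1: ∫_{0}^{1} (-4*x) cos(3*pi*x) dx = (4/(9*pi**2)) - (-4/(9*pi**2)) = 8/(9*pi**2).
Hence a_3 = 2·(8/(9*pi**2)) = 16/(9*pi**2).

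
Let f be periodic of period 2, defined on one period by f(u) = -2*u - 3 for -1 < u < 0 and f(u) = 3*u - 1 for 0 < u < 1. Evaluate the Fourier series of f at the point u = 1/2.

f is continuous at u = 1/2 with value 1/2, so the series converges to 1/2 there.

1/2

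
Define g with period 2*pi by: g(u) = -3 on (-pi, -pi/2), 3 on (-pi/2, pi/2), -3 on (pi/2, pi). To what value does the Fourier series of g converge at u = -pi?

-3

g is continuous at u = -pi with value -3, so the series converges to -3 there.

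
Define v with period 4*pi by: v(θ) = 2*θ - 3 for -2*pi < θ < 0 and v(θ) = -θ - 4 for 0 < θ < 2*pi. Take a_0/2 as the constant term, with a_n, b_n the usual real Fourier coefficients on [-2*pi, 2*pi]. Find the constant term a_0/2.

a_0 = (1/(2*pi)) ∫_{-2*pi}^{2*pi} v(θ) dθ = (1/(2*pi)) · (-2*pi*(7 + 3*pi)) = -3*pi - 7.
So the constant term a_0/2 = -3*pi/2 - 7/2.

-3*pi/2 - 7/2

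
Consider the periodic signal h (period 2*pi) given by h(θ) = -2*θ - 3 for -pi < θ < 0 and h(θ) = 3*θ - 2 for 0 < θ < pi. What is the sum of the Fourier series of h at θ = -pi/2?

-3 + pi

h is continuous at θ = -pi/2 with value -3 + pi, so the series converges to -3 + pi there.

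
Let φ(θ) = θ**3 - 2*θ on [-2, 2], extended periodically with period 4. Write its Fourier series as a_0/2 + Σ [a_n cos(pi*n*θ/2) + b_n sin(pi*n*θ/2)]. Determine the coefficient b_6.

4*(1 - 3*pi**2)/(9*pi**3)

b_6 = 1/2 ∫_{-2}^{2} φ(θ) sin(3*pi*θ) dθ.
φ is odd and sin(3*pi*θ) is odd, so the integrand is even and b_6 = ∫_0^{2} φ(θ) sin(3*pi*θ) dθ.
Integrating by parts three times (tabular method), an antiderivative of (θ**3 - 2*θ) sin(3*pi*θ) is -θ**3*cos(3*pi*θ)/(3*pi) + θ**2*sin(3*pi*θ)/(3*pi**2) + 2*θ*cos(3*pi*θ)/(9*pi**3) + 2*θ*cos(3*pi*θ)/(3*pi) - 2*sin(3*pi*θ)/(9*pi**2) - 2*sin(3*pi*θ)/(27*pi**4); evaluating from 0 to 2: ∫_{0}^{2} (θ**3 - 2*θ) sin(3*pi*θ) dθ = (4*(1 - 3*pi**2)/(9*pi**3)) - (0) = 4*(1 - 3*pi**2)/(9*pi**3).
Hence b_6 = 4*(1 - 3*pi**2)/(9*pi**3).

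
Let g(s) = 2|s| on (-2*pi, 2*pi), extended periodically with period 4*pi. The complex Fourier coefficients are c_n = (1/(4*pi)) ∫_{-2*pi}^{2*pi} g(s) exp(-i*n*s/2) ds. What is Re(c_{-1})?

Since g is real-valued, Re(c_{-1}) = (1/(4*pi)) ∫_{-2*pi}^{2*pi} g(s) cos(-s/2) ds = a_{1}/2.
g is even and cos(-s/2) is even, so the integrand is even: ∫_{-2*pi}^{2*pi} g(s) cos(-s/2) ds = 2∫_0^{2*pi} g(s) cos(-s/2) ds.
Integrating by parts (boundary term plus one more integral), an antiderivative of (2*s) cos(-s/2) is 4*s*sin(s/2) + 8*cos(s/2); evaluating from 0 to 2*pi: ∫_{0}^{2*pi} (2*s) cos(-s/2) ds = (-8) - (8) = -16.
So ∫_{-2*pi}^{2*pi} g(s) cos(-s/2) ds = -32.
Hence Re(c_{-1}) = (1/(4*pi))·(-32) = -8/pi.

-8/pi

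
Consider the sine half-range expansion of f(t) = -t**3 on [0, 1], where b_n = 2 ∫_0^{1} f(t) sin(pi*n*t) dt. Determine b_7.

b_7 = 2 ∫_0^{1} (-t**3) sin(7*pi*t) dt.
Integrating by parts three times (tabular method), an antiderivative of (-t**3) sin(7*pi*t) is t**3*cos(7*pi*t)/(7*pi) - 3*t**2*sin(7*pi*t)/(49*pi**2) - 6*t*cos(7*pi*t)/(343*pi**3) + 6*sin(7*pi*t)/(2401*pi**4); evaluating from 0 to 1: ∫_{0}^{1} (-t**3) sin(7*pi*t) dt = ((6 - 49*pi**2)/(343*pi**3)) - (0) = (6 - 49*pi**2)/(343*pi**3).
Hence b_7 = 2·((6 - 49*pi**2)/(343*pi**3)) = 2*(6 - 49*pi**2)/(343*pi**3).

2*(6 - 49*pi**2)/(343*pi**3)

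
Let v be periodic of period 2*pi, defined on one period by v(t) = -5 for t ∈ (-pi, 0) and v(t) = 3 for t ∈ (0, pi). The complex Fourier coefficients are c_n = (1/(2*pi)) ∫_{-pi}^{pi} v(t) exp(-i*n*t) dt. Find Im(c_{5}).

Since v is real-valued, Im(c_{5}) = -(1/(2*pi)) ∫_{-pi}^{pi} v(t) sin(5*t) dt = -b_{5}/2.
Split the integral at the breakpoints.
Directly, an antiderivative of (-5) sin(5*t) is cos(5*t); evaluating from -pi to 0: ∫_{-pi}^{0} (-5) sin(5*t) dt = (1) - (-1) = 2.
Directly, an antiderivative of (3) sin(5*t) is -3*cos(5*t)/5; evaluating from 0 to pi: ∫_{0}^{pi} (3) sin(5*t) dt = (3/5) - (-3/5) = 6/5.
So ∫_{-pi}^{pi} v(t) sin(5*t) dt = 16/5.
Hence Im(c_{5}) = (-1/(2*pi))·(16/5) = -8/(5*pi).

-8/(5*pi)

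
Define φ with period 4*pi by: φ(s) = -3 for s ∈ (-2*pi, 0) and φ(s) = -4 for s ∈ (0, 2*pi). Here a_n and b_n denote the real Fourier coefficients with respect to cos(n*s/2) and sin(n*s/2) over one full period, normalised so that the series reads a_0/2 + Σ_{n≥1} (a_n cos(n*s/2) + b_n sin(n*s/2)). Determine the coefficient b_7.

-2/(7*pi)

b_7 = (1/(2*pi)) ∫_{-2*pi}^{2*pi} φ(s) sin(7*s/2) ds.
Split the integral at the breakpoints.
Directly, an antiderivative of (-3) sin(7*s/2) is 6*cos(7*s/2)/7; evaluating from -2*pi to 0: ∫_{-2*pi}^{0} (-3) sin(7*s/2) ds = (6/7) - (-6/7) = 12/7.
Directly, an antiderivative of (-4) sin(7*s/2) is 8*cos(7*s/2)/7; evaluating from 0 to 2*pi: ∫_{0}^{2*pi} (-4) sin(7*s/2) ds = (-8/7) - (8/7) = -16/7.
Summing the pieces and multiplying by (1/(2*pi)) gives b_7 = -2/(7*pi).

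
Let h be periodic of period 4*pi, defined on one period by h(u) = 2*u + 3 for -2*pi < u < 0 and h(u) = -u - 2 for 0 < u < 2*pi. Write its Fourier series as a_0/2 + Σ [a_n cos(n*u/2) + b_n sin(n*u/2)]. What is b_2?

b_2 = (1/(2*pi)) ∫_{-2*pi}^{2*pi} h(u) sin(u) du.
Split the integral at the breakpoints.
Integrating by parts (boundary term plus one more integral), an antiderivative of (2*u + 3) sin(u) is -2*u*cos(u) + 2*sin(u) - 3*cos(u); evaluating from -2*pi to 0: ∫_{-2*pi}^{0} (2*u + 3) sin(u) du = (-3) - (-3 + 4*pi) = -4*pi.
Integrating by parts (boundary term plus one more integral), an antiderivative of (-u - 2) sin(u) is u*cos(u) - sin(u) + 2*cos(u); evaluating from 0 to 2*pi: ∫_{0}^{2*pi} (-u - 2) sin(u) du = (2 + 2*pi) - (2) = 2*pi.
Summing the pieces and multiplying by (1/(2*pi)) gives b_2 = -1.

-1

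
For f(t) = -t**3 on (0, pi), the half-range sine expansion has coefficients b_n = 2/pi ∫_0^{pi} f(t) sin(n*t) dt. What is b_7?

b_7 = 2/pi ∫_0^{pi} (-t**3) sin(7*t) dt.
Integrating by parts three times (tabular method), an antiderivative of (-t**3) sin(7*t) is t**3*cos(7*t)/7 - 3*t**2*sin(7*t)/49 - 6*t*cos(7*t)/343 + 6*sin(7*t)/2401; evaluating from 0 to pi: ∫_{0}^{pi} (-t**3) sin(7*t) dt = (pi*(6 - 49*pi**2)/343) - (0) = pi*(6 - 49*pi**2)/343.
Hence b_7 = (2/pi)·(pi*(6 - 49*pi**2)/343) = 12/343 - 2*pi**2/7.

12/343 - 2*pi**2/7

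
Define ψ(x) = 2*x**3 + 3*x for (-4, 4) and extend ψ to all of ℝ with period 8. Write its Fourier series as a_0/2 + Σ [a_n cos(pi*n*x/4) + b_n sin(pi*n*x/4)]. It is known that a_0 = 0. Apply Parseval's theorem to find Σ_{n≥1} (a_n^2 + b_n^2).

210208/35

Parseval: a_0^2/2 + Σ_{n≥1} (a_n^2+b_n^2) = 1/4 ∫_{-4}^{4} ψ(x)^2 dx = 210208/35.
Subtract a_0^2/2 = 0: Σ (a_n^2+b_n^2) = 210208/35.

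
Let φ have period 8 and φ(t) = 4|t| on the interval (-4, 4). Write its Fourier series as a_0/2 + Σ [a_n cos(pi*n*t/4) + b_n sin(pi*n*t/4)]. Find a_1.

a_1 = 1/4 ∫_{-4}^{4} φ(t) cos(pi*t/4) dt.
φ is even and cos(pi*t/4) is even, so the integrand is even and a_1 = 1/2 ∫_0^{4} φ(t) cos(pi*t/4) dt.
Integrating by parts (boundary term plus one more integral), an antiderivative of (4*t) cos(pi*t/4) is 16*t*sin(pi*t/4)/pi + 64*cos(pi*t/4)/pi**2; evaluating from 0 to 4: ∫_{0}^{4} (4*t) cos(pi*t/4) dt = (-64/pi**2) - (64/pi**2) = -128/pi**2.
Hence a_1 = (1/2)·(-128/pi**2) = -64/pi**2.

-64/pi**2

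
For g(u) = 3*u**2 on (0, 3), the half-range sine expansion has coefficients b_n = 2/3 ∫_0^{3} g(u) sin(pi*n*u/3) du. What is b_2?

b_2 = 2/3 ∫_0^{3} (3*u**2) sin(2*pi*u/3) du.
Integrating by parts twice (tabular method), an antiderivative of (3*u**2) sin(2*pi*u/3) is -9*u**2*cos(2*pi*u/3)/(2*pi) + 27*u*sin(2*pi*u/3)/(2*pi**2) + 81*cos(2*pi*u/3)/(4*pi**3); evaluating from 0 to 3: ∫_{0}^{3} (3*u**2) sin(2*pi*u/3) du = (81*(1 - 2*pi**2)/(4*pi**3)) - (81/(4*pi**3)) = -81/(2*pi).
Hence b_2 = (2/3)·(-81/(2*pi)) = -27/pi.

-27/pi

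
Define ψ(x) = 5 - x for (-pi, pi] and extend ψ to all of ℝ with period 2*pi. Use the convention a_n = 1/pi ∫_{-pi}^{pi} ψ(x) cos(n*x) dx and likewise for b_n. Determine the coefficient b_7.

b_7 = 1/pi ∫_{-pi}^{pi} ψ(x) sin(7*x) dx.
Integrating by parts (boundary term plus one more integral), an antiderivative of (5 - x) sin(7*x) is x*cos(7*x)/7 - sin(7*x)/49 - 5*cos(7*x)/7; evaluating from -pi to pi: ∫_{-pi}^{pi} (5 - x) sin(7*x) dx = (5/7 - pi/7) - (pi/7 + 5/7) = -2*pi/7.
Hence b_7 = (1/pi)·(-2*pi/7) = -2/7.

-2/7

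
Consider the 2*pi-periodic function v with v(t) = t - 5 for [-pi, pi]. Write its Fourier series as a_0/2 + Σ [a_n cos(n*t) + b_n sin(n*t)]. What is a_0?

a_0 = 1/pi ∫_{-pi}^{pi} v(t) dt = 1/pi · (-10*pi) = -10.

-10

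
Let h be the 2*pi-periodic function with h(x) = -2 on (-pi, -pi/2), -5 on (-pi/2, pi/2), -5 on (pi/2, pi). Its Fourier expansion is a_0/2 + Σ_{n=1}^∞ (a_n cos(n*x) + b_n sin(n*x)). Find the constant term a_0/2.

-17/4

a_0 = 1/pi ∫_{-pi}^{pi} h(x) dx = 1/pi · (-17*pi/2) = -17/2.
So the constant term a_0/2 = -17/4.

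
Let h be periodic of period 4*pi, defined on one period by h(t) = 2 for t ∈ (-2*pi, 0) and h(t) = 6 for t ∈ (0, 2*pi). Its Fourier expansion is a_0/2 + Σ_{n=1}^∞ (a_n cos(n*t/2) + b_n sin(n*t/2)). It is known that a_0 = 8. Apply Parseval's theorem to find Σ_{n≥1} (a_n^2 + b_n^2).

8

Parseval: a_0^2/2 + Σ_{n≥1} (a_n^2+b_n^2) = (1/(2*pi)) ∫_{-2*pi}^{2*pi} h(t)^2 dt = 40.
Subtract a_0^2/2 = 32: Σ (a_n^2+b_n^2) = 8.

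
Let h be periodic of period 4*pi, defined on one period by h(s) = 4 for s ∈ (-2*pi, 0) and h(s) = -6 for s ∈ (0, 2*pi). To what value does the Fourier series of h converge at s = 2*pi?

At s = 2*pi the one-sided limits are h(2*pi^-) = -6 and h(2*pi^+) = 4.
By Dirichlet's theorem the series converges to their average, [(-6) + (4)]/2 = -1.

-1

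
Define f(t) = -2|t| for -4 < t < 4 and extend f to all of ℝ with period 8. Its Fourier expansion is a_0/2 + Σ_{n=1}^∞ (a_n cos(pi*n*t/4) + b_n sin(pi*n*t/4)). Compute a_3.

a_3 = 1/4 ∫_{-4}^{4} f(t) cos(3*pi*t/4) dt.
f is even and cos(3*pi*t/4) is even, so the integrand is even and a_3 = 1/2 ∫_0^{4} f(t) cos(3*pi*t/4) dt.
Integrating by parts (boundary term plus one more integral), an antiderivative of (-2*t) cos(3*pi*t/4) is -8*t*sin(3*pi*t/4)/(3*pi) - 32*cos(3*pi*t/4)/(9*pi**2); evaluating from 0 to 4: ∫_{0}^{4} (-2*t) cos(3*pi*t/4) dt = (32/(9*pi**2)) - (-32/(9*pi**2)) = 64/(9*pi**2).
Hence a_3 = (1/2)·(64/(9*pi**2)) = 32/(9*pi**2).

32/(9*pi**2)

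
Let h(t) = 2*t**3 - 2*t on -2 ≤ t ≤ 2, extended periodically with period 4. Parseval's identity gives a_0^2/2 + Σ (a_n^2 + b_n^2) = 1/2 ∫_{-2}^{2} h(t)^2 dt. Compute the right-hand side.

3424/105

1/2 ∫_{-2}^{2} h(t)^2 dt = 1/2 · (6848/105) = 3424/105.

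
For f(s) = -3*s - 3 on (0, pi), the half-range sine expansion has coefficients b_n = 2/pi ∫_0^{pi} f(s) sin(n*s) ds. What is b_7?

6*(-pi - 2)/(7*pi)

b_7 = 2/pi ∫_0^{pi} (-3*s - 3) sin(7*s) ds.
Integrating by parts (boundary term plus one more integral), an antiderivative of (-3*s - 3) sin(7*s) is 3*s*cos(7*s)/7 - 3*sin(7*s)/49 + 3*cos(7*s)/7; evaluating from 0 to pi: ∫_{0}^{pi} (-3*s - 3) sin(7*s) ds = (-3*pi/7 - 3/7) - (3/7) = -3*pi/7 - 6/7.
Hence b_7 = (2/pi)·(-3*pi/7 - 6/7) = 6*(-pi - 2)/(7*pi).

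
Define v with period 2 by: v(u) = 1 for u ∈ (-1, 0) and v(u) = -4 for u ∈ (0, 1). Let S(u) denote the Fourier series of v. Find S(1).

-3/2

At u = 1 the one-sided limits are v(1^-) = -4 and v(1^+) = 1.
By Dirichlet's theorem the series converges to their average, [(-4) + (1)]/2 = -3/2.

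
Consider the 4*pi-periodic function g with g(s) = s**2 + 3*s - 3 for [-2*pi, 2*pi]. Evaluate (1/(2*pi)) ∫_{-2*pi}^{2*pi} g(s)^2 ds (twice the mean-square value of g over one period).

18 + 8*pi**2 + 32*pi**4/5

(1/(2*pi)) ∫_{-2*pi}^{2*pi} g(s)^2 ds = (1/(2*pi)) · (36*pi + 16*pi**3 + 64*pi**5/5) = 18 + 8*pi**2 + 32*pi**4/5.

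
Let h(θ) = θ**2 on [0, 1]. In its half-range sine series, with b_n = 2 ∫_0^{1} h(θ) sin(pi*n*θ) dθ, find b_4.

-1/(2*pi)

b_4 = 2 ∫_0^{1} (θ**2) sin(4*pi*θ) dθ.
Integrating by parts twice (tabular method), an antiderivative of (θ**2) sin(4*pi*θ) is -θ**2*cos(4*pi*θ)/(4*pi) + θ*sin(4*pi*θ)/(8*pi**2) + cos(4*pi*θ)/(32*pi**3); evaluating from 0 to 1: ∫_{0}^{1} (θ**2) sin(4*pi*θ) dθ = ((1 - 8*pi**2)/(32*pi**3)) - (1/(32*pi**3)) = -1/(4*pi).
Hence b_4 = 2·(-1/(4*pi)) = -1/(2*pi).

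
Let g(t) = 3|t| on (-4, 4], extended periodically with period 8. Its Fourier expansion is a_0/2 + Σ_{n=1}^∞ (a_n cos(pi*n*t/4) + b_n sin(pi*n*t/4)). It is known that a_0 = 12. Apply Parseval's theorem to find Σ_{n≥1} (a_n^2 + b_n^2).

Parseval: a_0^2/2 + Σ_{n≥1} (a_n^2+b_n^2) = 1/4 ∫_{-4}^{4} g(t)^2 dt = 96.
Subtract a_0^2/2 = 72: Σ (a_n^2+b_n^2) = 24.

24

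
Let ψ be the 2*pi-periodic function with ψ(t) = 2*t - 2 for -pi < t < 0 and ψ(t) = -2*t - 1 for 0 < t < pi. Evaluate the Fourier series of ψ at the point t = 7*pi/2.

-pi - 2

t = 7*pi/2 differs from t = -pi/2 by 2 full period(s), and the series is 2*pi-periodic.
ψ is continuous at t = -pi/2 with value -pi - 2, so the series converges to -pi - 2 there.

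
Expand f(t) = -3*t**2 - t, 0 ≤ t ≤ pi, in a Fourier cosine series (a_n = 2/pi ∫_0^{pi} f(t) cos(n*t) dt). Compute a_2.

a_2 = 2/pi ∫_0^{pi} (-3*t**2 - t) cos(2*t) dt.
Integrating by parts twice (tabular method), an antiderivative of (-3*t**2 - t) cos(2*t) is -3*t**2*sin(2*t)/2 - t*sin(2*t)/2 - 3*t*cos(2*t)/2 + 3*sin(2*t)/4 - cos(2*t)/4; evaluating from 0 to pi: ∫_{0}^{pi} (-3*t**2 - t) cos(2*t) dt = (-3*pi/2 - 1/4) - (-1/4) = -3*pi/2.
Hence a_2 = (2/pi)·(-3*pi/2) = -3.

-3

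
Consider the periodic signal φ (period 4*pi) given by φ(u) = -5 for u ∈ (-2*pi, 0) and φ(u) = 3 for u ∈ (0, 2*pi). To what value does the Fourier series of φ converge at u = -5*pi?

u = -5*pi differs from u = -pi by -1 full period(s), and the series is 4*pi-periodic.
φ is continuous at u = -pi with value -5, so the series converges to -5 there.

-5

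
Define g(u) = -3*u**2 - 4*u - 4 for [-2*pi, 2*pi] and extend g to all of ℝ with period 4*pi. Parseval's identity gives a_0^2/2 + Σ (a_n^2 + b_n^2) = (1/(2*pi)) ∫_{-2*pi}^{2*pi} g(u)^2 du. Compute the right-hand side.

(1/(2*pi)) ∫_{-2*pi}^{2*pi} g(u)^2 du = (1/(2*pi)) · (64*pi*(15 + 50*pi**2 + 27*pi**4)/15) = 32 + 320*pi**2/3 + 288*pi**4/5.

32 + 320*pi**2/3 + 288*pi**4/5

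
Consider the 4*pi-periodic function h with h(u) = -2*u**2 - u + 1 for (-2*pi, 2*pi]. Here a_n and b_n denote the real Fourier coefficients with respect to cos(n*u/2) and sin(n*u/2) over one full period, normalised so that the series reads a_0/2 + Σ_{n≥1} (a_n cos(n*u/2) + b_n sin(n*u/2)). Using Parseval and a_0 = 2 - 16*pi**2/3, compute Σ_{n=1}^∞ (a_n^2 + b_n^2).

8*pi**2*(15 + 64*pi**2)/45

Parseval: a_0^2/2 + Σ_{n≥1} (a_n^2+b_n^2) = (1/(2*pi)) ∫_{-2*pi}^{2*pi} h(u)^2 du = -8*pi**2 + 2 + 128*pi**4/5.
Subtract a_0^2/2 = 2*(3 - 8*pi**2)**2/9: Σ (a_n^2+b_n^2) = 8*pi**2*(15 + 64*pi**2)/45.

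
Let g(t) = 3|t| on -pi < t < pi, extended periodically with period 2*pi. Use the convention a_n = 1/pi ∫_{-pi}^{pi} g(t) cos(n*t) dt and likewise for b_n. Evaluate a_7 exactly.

-12/(49*pi)

a_7 = 1/pi ∫_{-pi}^{pi} g(t) cos(7*t) dt.
g is even and cos(7*t) is even, so the integrand is even and a_7 = 2/pi ∫_0^{pi} g(t) cos(7*t) dt.
Integrating by parts (boundary term plus one more integral), an antiderivative of (3*t) cos(7*t) is 3*t*sin(7*t)/7 + 3*cos(7*t)/49; evaluating from 0 to pi: ∫_{0}^{pi} (3*t) cos(7*t) dt = (-3/49) - (3/49) = -6/49.
Hence a_7 = (2/pi)·(-6/49) = -12/(49*pi).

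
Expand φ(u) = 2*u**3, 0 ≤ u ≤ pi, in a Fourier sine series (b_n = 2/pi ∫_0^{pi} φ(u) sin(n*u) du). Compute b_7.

b_7 = 2/pi ∫_0^{pi} (2*u**3) sin(7*u) du.
Integrating by parts three times (tabular method), an antiderivative of (2*u**3) sin(7*u) is -2*u**3*cos(7*u)/7 + 6*u**2*sin(7*u)/49 + 12*u*cos(7*u)/343 - 12*sin(7*u)/2401; evaluating from 0 to pi: ∫_{0}^{pi} (2*u**3) sin(7*u) du = (2*pi*(-6 + 49*pi**2)/343) - (0) = 2*pi*(-6 + 49*pi**2)/343.
Hence b_7 = (2/pi)·(2*pi*(-6 + 49*pi**2)/343) = -24/343 + 4*pi**2/7.

-24/343 + 4*pi**2/7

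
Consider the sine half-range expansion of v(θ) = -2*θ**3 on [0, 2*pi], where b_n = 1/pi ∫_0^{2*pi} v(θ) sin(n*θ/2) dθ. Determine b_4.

b_4 = 1/pi ∫_0^{2*pi} (-2*θ**3) sin(2*θ) dθ.
Integrating by parts three times (tabular method), an antiderivative of (-2*θ**3) sin(2*θ) is θ**3*cos(2*θ) - 3*θ**2*sin(2*θ)/2 - 3*θ*cos(2*θ)/2 + 3*sin(2*θ)/4; evaluating from 0 to 2*pi: ∫_{0}^{2*pi} (-2*θ**3) sin(2*θ) dθ = (pi*(-3 + 8*pi**2)) - (0) = pi*(-3 + 8*pi**2).
Hence b_4 = (1/pi)·(pi*(-3 + 8*pi**2)) = -3 + 8*pi**2.

-3 + 8*pi**2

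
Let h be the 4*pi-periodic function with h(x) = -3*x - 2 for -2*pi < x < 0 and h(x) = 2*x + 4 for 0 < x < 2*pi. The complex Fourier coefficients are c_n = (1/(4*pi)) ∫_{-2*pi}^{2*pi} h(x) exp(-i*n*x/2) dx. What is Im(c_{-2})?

1/2

Since h is real-valued, Im(c_{-2}) = -(1/(4*pi)) ∫_{-2*pi}^{2*pi} h(x) sin(-x) dx = b_{2}/2.
Split the integral at the breakpoints.
Integrating by parts (boundary term plus one more integral), an antiderivative of (-3*x - 2) sin(-x) is -3*x*cos(x) + 3*sin(x) - 2*cos(x); evaluating from -2*pi to 0: ∫_{-2*pi}^{0} (-3*x - 2) sin(-x) dx = (-2) - (-2 + 6*pi) = -6*pi.
Integrating by parts (boundary term plus one more integral), an antiderivative of (2*x + 4) sin(-x) is 2*x*cos(x) - 2*sin(x) + 4*cos(x); evaluating from 0 to 2*pi: ∫_{0}^{2*pi} (2*x + 4) sin(-x) dx = (4 + 4*pi) - (4) = 4*pi.
So ∫_{-2*pi}^{2*pi} h(x) sin(-x) dx = -2*pi.
Hence Im(c_{-2}) = (-1/(4*pi))·(-2*pi) = 1/2.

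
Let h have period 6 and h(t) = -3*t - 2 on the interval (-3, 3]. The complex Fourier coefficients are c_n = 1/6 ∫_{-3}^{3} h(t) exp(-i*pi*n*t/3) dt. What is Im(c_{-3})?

Since h is real-valued, Im(c_{-3}) = -1/6 ∫_{-3}^{3} h(t) sin(-pi*t) dt = b_{3}/2.
Integrating by parts (boundary term plus one more integral), an antiderivative of (-3*t - 2) sin(-pi*t) is -3*t*cos(pi*t)/pi + 3*sin(pi*t)/pi**2 - 2*cos(pi*t)/pi; evaluating from -3 to 3: ∫_{-3}^{3} (-3*t - 2) sin(-pi*t) dt = (11/pi) - (-7/pi) = 18/pi.
Hence Im(c_{-3}) = (-1/6)·(18/pi) = -3/pi.

-3/pi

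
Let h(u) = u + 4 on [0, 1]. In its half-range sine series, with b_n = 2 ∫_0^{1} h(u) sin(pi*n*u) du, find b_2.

-1/pi

b_2 = 2 ∫_0^{1} (u + 4) sin(2*pi*u) du.
Integrating by parts (boundary term plus one more integral), an antiderivative of (u + 4) sin(2*pi*u) is -u*cos(2*pi*u)/(2*pi) + sin(2*pi*u)/(4*pi**2) - 2*cos(2*pi*u)/pi; evaluating from 0 to 1: ∫_{0}^{1} (u + 4) sin(2*pi*u) du = (-5/(2*pi)) - (-2/pi) = -1/(2*pi).
Hence b_2 = 2·(-1/(2*pi)) = -1/pi.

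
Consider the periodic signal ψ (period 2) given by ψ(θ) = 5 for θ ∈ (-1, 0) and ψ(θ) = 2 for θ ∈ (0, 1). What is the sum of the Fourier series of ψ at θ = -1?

7/2

At θ = -1 the one-sided limits are ψ(-1^-) = 2 and ψ(-1^+) = 5.
By Dirichlet's theorem the series converges to their average, [(2) + (5)]/2 = 7/2.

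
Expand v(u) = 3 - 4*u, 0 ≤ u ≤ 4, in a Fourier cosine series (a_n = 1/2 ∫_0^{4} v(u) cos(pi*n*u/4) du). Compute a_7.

64/(49*pi**2)

a_7 = 1/2 ∫_0^{4} (3 - 4*u) cos(7*pi*u/4) du.
Integrating by parts (boundary term plus one more integral), an antiderivative of (3 - 4*u) cos(7*pi*u/4) is -16*u*sin(7*pi*u/4)/(7*pi) + 12*sin(7*pi*u/4)/(7*pi) - 64*cos(7*pi*u/4)/(49*pi**2); evaluating from 0 to 4: ∫_{0}^{4} (3 - 4*u) cos(7*pi*u/4) du = (64/(49*pi**2)) - (-64/(49*pi**2)) = 128/(49*pi**2).
Hence a_7 = (1/2)·(128/(49*pi**2)) = 64/(49*pi**2).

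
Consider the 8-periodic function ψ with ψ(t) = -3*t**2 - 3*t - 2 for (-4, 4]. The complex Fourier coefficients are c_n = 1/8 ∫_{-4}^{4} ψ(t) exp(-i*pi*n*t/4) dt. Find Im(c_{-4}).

Since ψ is real-valued, Im(c_{-4}) = -1/8 ∫_{-4}^{4} ψ(t) sin(-pi*t) dt = b_{4}/2.
Integrating by parts twice (tabular method), an antiderivative of (-3*t**2 - 3*t - 2) sin(-pi*t) is -3*t**2*cos(pi*t)/pi + 6*t*sin(pi*t)/pi**2 - 3*t*cos(pi*t)/pi + 3*sin(pi*t)/pi**2 - 2*cos(pi*t)/pi + 6*cos(pi*t)/pi**3; evaluating from -4 to 4: ∫_{-4}^{4} (-3*t**2 - 3*t - 2) sin(-pi*t) dt = (-62/pi + 6/pi**3) - (-38/pi + 6/pi**3) = -24/pi.
Hence Im(c_{-4}) = (-1/8)·(-24/pi) = 3/pi.

3/pi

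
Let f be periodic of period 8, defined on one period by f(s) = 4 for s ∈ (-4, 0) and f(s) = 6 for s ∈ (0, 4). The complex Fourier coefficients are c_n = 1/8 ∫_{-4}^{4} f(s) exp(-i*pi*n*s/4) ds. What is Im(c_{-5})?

Since f is real-valued, Im(c_{-5}) = -1/8 ∫_{-4}^{4} f(s) sin(-5*pi*s/4) ds = b_{5}/2.
Split the integral at the breakpoints.
Directly, an antiderivative of (4) sin(-5*pi*s/4) is 16*cos(5*pi*s/4)/(5*pi); evaluating from -4 to 0: ∫_{-4}^{0} (4) sin(-5*pi*s/4) ds = (16/(5*pi)) - (-16/(5*pi)) = 32/(5*pi).
Directly, an antiderivative of (6) sin(-5*pi*s/4) is 24*cos(5*pi*s/4)/(5*pi); evaluating from 0 to 4: ∫_{0}^{4} (6) sin(-5*pi*s/4) ds = (-24/(5*pi)) - (24/(5*pi)) = -48/(5*pi).
So ∫_{-4}^{4} f(s) sin(-5*pi*s/4) ds = -16/(5*pi).
Hence Im(c_{-5}) = (-1/8)·(-16/(5*pi)) = 2/(5*pi).

2/(5*pi)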